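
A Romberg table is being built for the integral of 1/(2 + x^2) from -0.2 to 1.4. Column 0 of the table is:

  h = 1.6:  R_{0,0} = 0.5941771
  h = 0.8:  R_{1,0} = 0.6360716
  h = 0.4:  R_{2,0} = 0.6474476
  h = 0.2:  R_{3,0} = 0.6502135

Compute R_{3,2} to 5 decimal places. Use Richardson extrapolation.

R_{2,1} = (4·0.6474476 − 0.6360716) / 3 = 0.6512396
R_{3,1} = (4·0.6502135 − 0.6474476) / 3 = 0.6511355
R_{3,2} = 0.6511355 + (0.6511355 − 0.6512396)/15 = 0.6511286
(Column j=1 coincides with Simpson's rule on the same nodes.)

0.65113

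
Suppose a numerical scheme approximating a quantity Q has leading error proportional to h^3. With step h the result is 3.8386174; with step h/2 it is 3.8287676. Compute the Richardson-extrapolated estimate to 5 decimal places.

Extrapolated value = (8·A(h/2) − A(h)) / (8 − 1)
= (8·3.8287676 − 3.8386174) / 7
= 26.7915234 / 7 = 3.8273605

3.82736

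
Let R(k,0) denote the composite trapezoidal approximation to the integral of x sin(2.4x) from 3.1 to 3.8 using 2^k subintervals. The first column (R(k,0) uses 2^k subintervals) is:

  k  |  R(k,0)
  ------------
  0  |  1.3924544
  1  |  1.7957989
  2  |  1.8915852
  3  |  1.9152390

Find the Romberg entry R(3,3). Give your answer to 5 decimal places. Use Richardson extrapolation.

1.92310

R(1,1) = 1.7957989 + (1.7957989 − 1.3924544)/3 = 1.9302471
R(2,1) = 1.8915852 + (1.8915852 − 1.7957989)/3 = 1.9235140
R(3,1) = 1.9152390 + (1.9152390 − 1.8915852)/3 = 1.9231236
R(2,2) = 1.9235140 + (1.9235140 − 1.9302471)/15 = 1.9230651
R(3,2) = 1.9231236 + (1.9231236 − 1.9235140)/15 = 1.9230976
R(3,3) = 1.9230976 + (1.9230976 − 1.9230651)/63 = 1.9230981
(Column j=1 coincides with Simpson's rule on the same nodes.)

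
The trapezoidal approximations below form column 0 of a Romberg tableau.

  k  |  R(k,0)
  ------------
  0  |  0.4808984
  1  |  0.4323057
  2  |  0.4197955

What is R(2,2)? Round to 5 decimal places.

Richardson extrapolation on the trapezoidal column (denominator 4−1=3):
R(1,1) = 0.4323057 + (0.4323057 − 0.4808984)/3 = 0.4161081
R(2,1) = 0.4197955 + (0.4197955 − 0.4323057)/3 = 0.4156254
R(2,2) = 0.4156254 + (0.4156254 − 0.4161081)/15 = 0.4155932

0.41559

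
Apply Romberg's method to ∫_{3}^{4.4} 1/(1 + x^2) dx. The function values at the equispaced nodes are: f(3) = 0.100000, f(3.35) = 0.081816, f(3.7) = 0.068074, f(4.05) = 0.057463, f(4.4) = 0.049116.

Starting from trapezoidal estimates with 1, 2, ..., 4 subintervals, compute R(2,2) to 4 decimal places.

R(0,0) (trapezoid, 1 panel, h=1.4000): 0.104381
R(1,0) (trapezoid, 2 panels, h=0.7000): 0.099842
R(2,0) (trapezoid, 4 panels, h=0.3500): 0.098669
R(1,1) = 0.099842 + (0.099842 − 0.104381)/3 = 0.098329
R(2,1) = 0.098669 + (0.098669 − 0.099842)/3 = 0.098278
R(2,2) = 0.098278 + (0.098278 − 0.098329)/15 = 0.098275

0.0983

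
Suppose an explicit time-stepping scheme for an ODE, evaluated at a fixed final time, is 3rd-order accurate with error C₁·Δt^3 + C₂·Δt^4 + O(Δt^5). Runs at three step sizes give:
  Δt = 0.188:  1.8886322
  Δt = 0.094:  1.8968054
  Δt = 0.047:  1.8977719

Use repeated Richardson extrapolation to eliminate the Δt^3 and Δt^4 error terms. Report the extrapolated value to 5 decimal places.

1.89791

First eliminate the Δt^3 term (factor 2^3 = 8):
  B₁ = (8·1.8968054 − 1.8886322)/7 = 1.8979730
  B₂ = (8·1.8977719 − 1.8968054)/7 = 1.8979100
Then eliminate the Δt^4 term (factor 2^4 = 16):
  (16·1.8979100 − 1.8979730)/15 = 1.8979058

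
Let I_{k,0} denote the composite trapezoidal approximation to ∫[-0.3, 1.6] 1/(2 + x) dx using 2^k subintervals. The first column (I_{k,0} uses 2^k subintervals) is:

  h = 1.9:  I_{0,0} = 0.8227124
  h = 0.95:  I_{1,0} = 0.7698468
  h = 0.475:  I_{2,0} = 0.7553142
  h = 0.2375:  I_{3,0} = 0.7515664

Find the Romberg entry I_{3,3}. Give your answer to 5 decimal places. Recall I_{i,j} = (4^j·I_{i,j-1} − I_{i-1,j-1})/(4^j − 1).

0.75031

Richardson extrapolation on the trapezoidal column (denominator 4−1=3):
I_{1,1} = 0.7698468 + (0.7698468 − 0.8227124)/3 = 0.7522249
I_{2,1} = (4·0.7553142 − 0.7698468) / 3 = 0.7504700
I_{3,1} = (4·0.7515664 − 0.7553142) / 3 = 0.7503171
I_{2,2} = 0.7504700 + (0.7504700 − 0.7522249)/15 = 0.7503530
I_{3,2} = 0.7503171 + (0.7503171 − 0.7504700)/15 = 0.7503069
I_{3,3} = 0.7503069 + (0.7503069 − 0.7503530)/63 = 0.7503062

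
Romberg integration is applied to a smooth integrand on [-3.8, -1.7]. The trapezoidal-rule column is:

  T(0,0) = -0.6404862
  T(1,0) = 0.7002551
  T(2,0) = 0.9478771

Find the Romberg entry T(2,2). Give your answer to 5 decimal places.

Richardson extrapolation on the trapezoidal column (denominator 4−1=3):
T(1,1) = 0.7002551 + (0.7002551 − (-0.6404862))/3 = 1.1471689
T(2,1) = 0.9478771 + (0.9478771 − 0.7002551)/3 = 1.0304178
T(2,2) = (16·1.0304178 − 1.1471689) / 15 = 1.0226344

1.02263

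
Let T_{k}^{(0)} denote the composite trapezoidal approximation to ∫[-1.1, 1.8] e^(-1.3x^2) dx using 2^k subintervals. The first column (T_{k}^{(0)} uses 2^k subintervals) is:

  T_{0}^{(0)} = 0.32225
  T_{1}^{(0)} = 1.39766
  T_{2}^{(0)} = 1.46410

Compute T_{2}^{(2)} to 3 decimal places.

Richardson extrapolation on the trapezoidal column (denominator 4−1=3):
T_{1}^{(1)} = (4·1.39766 − 0.32225) / 3 = 1.75613
T_{2}^{(1)} = (4·1.46410 − 1.39766) / 3 = 1.48625
T_{2}^{(2)} = (16·1.48625 − 1.75613) / 15 = 1.46826

1.468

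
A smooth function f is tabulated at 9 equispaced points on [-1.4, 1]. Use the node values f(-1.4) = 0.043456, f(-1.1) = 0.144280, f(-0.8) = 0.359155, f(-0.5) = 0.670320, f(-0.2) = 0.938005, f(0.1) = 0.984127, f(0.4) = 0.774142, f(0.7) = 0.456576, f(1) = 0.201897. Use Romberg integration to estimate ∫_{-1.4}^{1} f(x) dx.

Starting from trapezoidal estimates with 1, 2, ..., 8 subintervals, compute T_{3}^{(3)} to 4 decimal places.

1.3420

T_{0}^{(0)} (trapezoid, 1 panel, h=2.4000): 0.294424
T_{1}^{(0)} (trapezoid, 2 panels, h=1.2000): 1.272818
T_{2}^{(0)} (trapezoid, 4 panels, h=0.6000): 1.316387
T_{3}^{(0)} (trapezoid, 8 panels, h=0.3000): 1.334784
T_{1}^{(1)} = 1.272818 + (1.272818 − 0.294424)/3 = 1.598949
T_{2}^{(1)} = 1.316387 + (1.316387 − 1.272818)/3 = 1.330910
T_{3}^{(1)} = 1.334784 + (1.334784 − 1.316387)/3 = 1.340916
T_{2}^{(2)} = 1.330910 + (1.330910 − 1.598949)/15 = 1.313041
T_{3}^{(2)} = 1.340916 + (1.340916 − 1.330910)/15 = 1.341583
T_{3}^{(3)} = 1.341583 + (1.341583 − 1.313041)/63 = 1.342036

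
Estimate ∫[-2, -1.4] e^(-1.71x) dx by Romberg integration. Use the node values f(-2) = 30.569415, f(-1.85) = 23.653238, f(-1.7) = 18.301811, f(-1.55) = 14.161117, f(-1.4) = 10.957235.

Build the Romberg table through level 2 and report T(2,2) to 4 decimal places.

T(0,0) (trapezoid, 1 panel, h=0.6000): 12.457995
T(1,0) (trapezoid, 2 panels, h=0.3000): 11.719541
T(2,0) (trapezoid, 4 panels, h=0.1500): 11.531924
T(1,1) = 11.719541 + (11.719541 − 12.457995)/3 = 11.473390
T(2,1) = 11.531924 + (11.531924 − 11.719541)/3 = 11.469385
T(2,2) = 11.469385 + (11.469385 − 11.473390)/15 = 11.469118

11.4691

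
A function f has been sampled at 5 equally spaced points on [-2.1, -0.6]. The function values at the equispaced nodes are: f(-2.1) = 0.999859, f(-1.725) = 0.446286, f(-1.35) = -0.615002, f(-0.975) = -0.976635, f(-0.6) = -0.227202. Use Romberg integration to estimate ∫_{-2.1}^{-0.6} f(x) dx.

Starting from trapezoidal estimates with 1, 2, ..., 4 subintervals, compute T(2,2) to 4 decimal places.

-0.3157

T(0,0) (trapezoid, 1 panel, h=1.5000): 0.579493
T(1,0) (trapezoid, 2 panels, h=0.7500): -0.171505
T(2,0) (trapezoid, 4 panels, h=0.3750): -0.284633
T(1,1) = -0.171505 + (-0.171505 − 0.579493)/3 = -0.421838
T(2,1) = -0.284633 + (-0.284633 − (-0.171505))/3 = -0.322342
T(2,2) = -0.322342 + (-0.322342 − (-0.421838))/15 = -0.315709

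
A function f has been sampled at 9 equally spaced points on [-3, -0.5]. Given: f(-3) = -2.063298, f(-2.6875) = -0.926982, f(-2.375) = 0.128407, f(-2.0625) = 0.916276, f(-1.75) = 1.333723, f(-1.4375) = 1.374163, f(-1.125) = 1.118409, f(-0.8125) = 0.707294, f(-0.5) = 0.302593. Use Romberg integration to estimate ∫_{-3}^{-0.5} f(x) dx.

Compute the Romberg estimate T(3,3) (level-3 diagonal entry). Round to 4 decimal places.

1.2164

T(0,0) (trapezoid, 1 panel, h=2.5000): -2.200881
T(1,0) (trapezoid, 2 panels, h=1.2500): 0.566713
T(2,0) (trapezoid, 4 panels, h=0.6250): 1.062617
T(3,0) (trapezoid, 8 panels, h=0.3125): 1.178418
T(1,1) = 0.566713 + (0.566713 − (-2.200881))/3 = 1.489244
T(2,1) = 1.062617 + (1.062617 − 0.566713)/3 = 1.227918
T(3,1) = 1.178418 + (1.178418 − 1.062617)/3 = 1.217018
T(2,2) = 1.227918 + (1.227918 − 1.489244)/15 = 1.210496
T(3,2) = 1.217018 + (1.217018 − 1.227918)/15 = 1.216291
T(3,3) = 1.216291 + (1.216291 − 1.210496)/63 = 1.216383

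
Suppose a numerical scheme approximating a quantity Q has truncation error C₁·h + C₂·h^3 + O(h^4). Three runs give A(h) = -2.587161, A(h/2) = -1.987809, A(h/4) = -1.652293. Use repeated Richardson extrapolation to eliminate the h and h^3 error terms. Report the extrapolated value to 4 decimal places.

First eliminate the h term (factor 2^1 = 2):
  B₁ = (2·(-1.987809) − (-2.587161))/1 = -1.388457
  B₂ = (2·(-1.652293) − (-1.987809))/1 = -1.316777
Then eliminate the h^3 term (factor 2^3 = 8):
  (8·(-1.316777) − (-1.388457))/7 = -1.306537

-1.3065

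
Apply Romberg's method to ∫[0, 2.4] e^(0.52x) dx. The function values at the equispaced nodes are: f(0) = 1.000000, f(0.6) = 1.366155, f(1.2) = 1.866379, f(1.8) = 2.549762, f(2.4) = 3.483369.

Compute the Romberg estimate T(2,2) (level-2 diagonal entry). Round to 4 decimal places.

4.7757

T(0,0) (trapezoid, 1 panel, h=2.4000): 5.380043
T(1,0) (trapezoid, 2 panels, h=1.2000): 4.929676
T(2,0) (trapezoid, 4 panels, h=0.6000): 4.814388
T(1,1) = 4.929676 + (4.929676 − 5.380043)/3 = 4.779554
T(2,1) = 4.814388 + (4.814388 − 4.929676)/3 = 4.775959
T(2,2) = 4.775959 + (4.775959 − 4.779554)/15 = 4.775719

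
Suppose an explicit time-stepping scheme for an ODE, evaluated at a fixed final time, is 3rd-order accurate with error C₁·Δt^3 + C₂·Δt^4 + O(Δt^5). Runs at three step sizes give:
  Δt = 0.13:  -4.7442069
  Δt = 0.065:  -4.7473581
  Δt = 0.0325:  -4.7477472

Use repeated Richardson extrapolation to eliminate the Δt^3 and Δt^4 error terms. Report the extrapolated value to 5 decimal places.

-4.74780

First eliminate the Δt^3 term (factor 2^3 = 8):
  B₁ = (8·(-4.7473581) − (-4.7442069))/7 = -4.7478083
  B₂ = (8·(-4.7477472) − (-4.7473581))/7 = -4.7478028
Then eliminate the Δt^4 term (factor 2^4 = 16):
  (16·(-4.7478028) − (-4.7478083))/15 = -4.7478024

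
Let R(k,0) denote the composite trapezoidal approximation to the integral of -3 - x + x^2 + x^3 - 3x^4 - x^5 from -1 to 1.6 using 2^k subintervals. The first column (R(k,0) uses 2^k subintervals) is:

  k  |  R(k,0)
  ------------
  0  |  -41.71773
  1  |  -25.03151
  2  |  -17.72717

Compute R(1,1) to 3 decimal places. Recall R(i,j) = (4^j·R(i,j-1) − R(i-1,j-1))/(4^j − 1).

Richardson extrapolation on the trapezoidal column (denominator 4−1=3):
R(1,1) = (4·(-25.03151) − (-41.71773)) / 3 = -19.46944

-19.469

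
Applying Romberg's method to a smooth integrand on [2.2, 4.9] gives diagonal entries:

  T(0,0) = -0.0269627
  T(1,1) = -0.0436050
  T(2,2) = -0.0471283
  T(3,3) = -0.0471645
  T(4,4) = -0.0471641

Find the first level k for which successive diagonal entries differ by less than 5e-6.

|T(1,1) − T(0,0)| = 0.0166423 ≥ 5e-6
|T(2,2) − T(1,1)| = 0.0035233 ≥ 5e-6
|T(3,3) − T(2,2)| = 0.0000362 ≥ 5e-6
|T(4,4) − T(3,3)| = 0.0000004 < 5e-6

k = 4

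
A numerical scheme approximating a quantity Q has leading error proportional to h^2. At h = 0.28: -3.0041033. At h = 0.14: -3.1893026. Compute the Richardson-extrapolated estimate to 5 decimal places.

The leading error scales as h^2; refining by a factor of 2 reduces it by 2^2 = 4.
Extrapolated value = (4·A(h/2) − A(h)) / (4 − 1)
= (4·(-3.1893026) − (-3.0041033)) / 3
= -9.7531071 / 3 = -3.2510357

-3.25104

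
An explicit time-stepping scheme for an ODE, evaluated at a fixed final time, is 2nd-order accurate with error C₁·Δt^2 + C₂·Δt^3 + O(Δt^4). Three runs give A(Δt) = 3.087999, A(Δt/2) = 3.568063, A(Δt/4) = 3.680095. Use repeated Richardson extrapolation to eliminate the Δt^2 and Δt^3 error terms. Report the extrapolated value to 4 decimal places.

3.7159

First eliminate the Δt^2 term (factor 2^2 = 4):
  B₁ = (4·3.568063 − 3.087999)/3 = 3.728084
  B₂ = (4·3.680095 − 3.568063)/3 = 3.717439
Then eliminate the Δt^3 term (factor 2^3 = 8):
  (8·3.717439 − 3.728084)/7 = 3.715918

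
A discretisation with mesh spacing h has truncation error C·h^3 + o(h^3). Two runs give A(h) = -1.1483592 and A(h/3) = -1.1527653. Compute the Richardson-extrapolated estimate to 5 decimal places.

The leading error scales as h^3; refining by a factor of 3 reduces it by 3^3 = 27.
Extrapolated value = (27·A(h/3) − A(h)) / (27 − 1)
= (27·(-1.1527653) − (-1.1483592)) / 26
= -29.9763039 / 26 = -1.1529348

-1.15293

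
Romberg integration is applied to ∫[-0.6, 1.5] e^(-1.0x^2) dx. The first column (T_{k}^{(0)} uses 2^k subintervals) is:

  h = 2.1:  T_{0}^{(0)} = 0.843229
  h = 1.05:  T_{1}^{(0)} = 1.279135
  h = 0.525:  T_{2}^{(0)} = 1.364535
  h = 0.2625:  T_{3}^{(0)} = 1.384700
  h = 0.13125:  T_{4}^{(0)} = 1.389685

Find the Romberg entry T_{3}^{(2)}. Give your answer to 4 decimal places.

T_{2}^{(1)} = (4·1.364535 − 1.279135) / 3 = 1.393002
T_{3}^{(1)} = 1.384700 + (1.384700 − 1.364535)/3 = 1.391422
T_{3}^{(2)} = (16·1.391422 − 1.393002) / 15 = 1.391317

1.3913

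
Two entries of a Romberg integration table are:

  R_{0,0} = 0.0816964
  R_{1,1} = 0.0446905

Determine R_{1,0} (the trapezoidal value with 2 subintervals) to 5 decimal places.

From R_{1,1} = (4·R_{1,0} − R_{0,0})/3, solve for R_{1,0}:
4·R_{1,0} = 3·0.0446905 + 0.0816964 = 0.2157679
R_{1,0} = 0.0539420

0.05394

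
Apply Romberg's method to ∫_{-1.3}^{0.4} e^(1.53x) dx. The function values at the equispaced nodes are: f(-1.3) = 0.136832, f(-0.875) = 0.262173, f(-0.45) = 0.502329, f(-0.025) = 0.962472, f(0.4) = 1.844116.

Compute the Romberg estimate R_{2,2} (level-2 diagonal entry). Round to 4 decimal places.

R_{0,0} (trapezoid, 1 panel, h=1.7000): 1.683806
R_{1,0} (trapezoid, 2 panels, h=0.8500): 1.268883
R_{2,0} (trapezoid, 4 panels, h=0.4250): 1.154915
R_{1,1} = 1.268883 + (1.268883 − 1.683806)/3 = 1.130575
R_{2,1} = 1.154915 + (1.154915 − 1.268883)/3 = 1.116926
R_{2,2} = 1.116926 + (1.116926 − 1.130575)/15 = 1.116016

1.1160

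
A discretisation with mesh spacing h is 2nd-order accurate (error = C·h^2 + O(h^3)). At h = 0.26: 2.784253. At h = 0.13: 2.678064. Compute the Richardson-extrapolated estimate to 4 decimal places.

Extrapolated value = (4·A(h/2) − A(h)) / (4 − 1)
= (4·2.678064 − 2.784253) / 3
= 7.928003 / 3 = 2.642668

2.6427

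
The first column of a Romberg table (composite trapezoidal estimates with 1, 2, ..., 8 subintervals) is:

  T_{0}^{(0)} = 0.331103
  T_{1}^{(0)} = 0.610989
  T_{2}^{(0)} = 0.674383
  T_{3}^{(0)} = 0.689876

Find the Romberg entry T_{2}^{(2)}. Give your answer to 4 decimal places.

0.6949

T_{1}^{(1)} = 0.610989 + (0.610989 − 0.331103)/3 = 0.704284
T_{2}^{(1)} = (4·0.674383 − 0.610989) / 3 = 0.695514
T_{2}^{(2)} = (16·0.695514 − 0.704284) / 15 = 0.694929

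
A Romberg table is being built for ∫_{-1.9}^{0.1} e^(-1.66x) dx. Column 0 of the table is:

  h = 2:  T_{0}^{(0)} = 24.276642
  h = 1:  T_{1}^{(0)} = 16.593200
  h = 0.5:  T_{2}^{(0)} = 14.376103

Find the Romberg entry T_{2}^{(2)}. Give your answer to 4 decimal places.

T_{1}^{(1)} = (4·16.593200 − 24.276642) / 3 = 14.032053
T_{2}^{(1)} = 14.376103 + (14.376103 − 16.593200)/3 = 13.637071
T_{2}^{(2)} = (16·13.637071 − 14.032053) / 15 = 13.610739

13.6107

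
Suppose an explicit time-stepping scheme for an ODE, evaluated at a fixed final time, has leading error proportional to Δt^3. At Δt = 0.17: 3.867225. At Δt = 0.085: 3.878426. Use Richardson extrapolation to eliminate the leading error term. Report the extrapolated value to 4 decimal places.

3.8800

The leading error scales as Δt^3; refining by a factor of 2 reduces it by 2^3 = 8.
Extrapolated value = (8·A(Δt/2) − A(Δt)) / (8 − 1)
= (8·3.878426 − 3.867225) / 7
= 27.160183 / 7 = 3.880026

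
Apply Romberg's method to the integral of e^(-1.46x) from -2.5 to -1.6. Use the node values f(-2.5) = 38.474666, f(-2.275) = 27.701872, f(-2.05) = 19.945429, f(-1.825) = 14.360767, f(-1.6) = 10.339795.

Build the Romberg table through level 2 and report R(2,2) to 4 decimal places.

19.2705

R(0,0) (trapezoid, 1 panel, h=0.9000): 21.966507
R(1,0) (trapezoid, 2 panels, h=0.4500): 19.958697
R(2,0) (trapezoid, 4 panels, h=0.2250): 19.443442
R(1,1) = 19.958697 + (19.958697 − 21.966507)/3 = 19.289427
R(2,1) = 19.443442 + (19.443442 − 19.958697)/3 = 19.271690
R(2,2) = 19.271690 + (19.271690 − 19.289427)/15 = 19.270508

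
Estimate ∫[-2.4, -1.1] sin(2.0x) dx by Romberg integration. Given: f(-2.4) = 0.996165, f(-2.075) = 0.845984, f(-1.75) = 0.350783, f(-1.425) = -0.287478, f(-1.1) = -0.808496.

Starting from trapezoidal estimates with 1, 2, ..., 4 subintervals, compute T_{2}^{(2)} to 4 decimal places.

0.3379

T_{0}^{(0)} (trapezoid, 1 panel, h=1.3000): 0.121985
T_{1}^{(0)} (trapezoid, 2 panels, h=0.6500): 0.289001
T_{2}^{(0)} (trapezoid, 4 panels, h=0.3250): 0.326015
T_{1}^{(1)} = 0.289001 + (0.289001 − 0.121985)/3 = 0.344673
T_{2}^{(1)} = 0.326015 + (0.326015 − 0.289001)/3 = 0.338353
T_{2}^{(2)} = 0.338353 + (0.338353 − 0.344673)/15 = 0.337932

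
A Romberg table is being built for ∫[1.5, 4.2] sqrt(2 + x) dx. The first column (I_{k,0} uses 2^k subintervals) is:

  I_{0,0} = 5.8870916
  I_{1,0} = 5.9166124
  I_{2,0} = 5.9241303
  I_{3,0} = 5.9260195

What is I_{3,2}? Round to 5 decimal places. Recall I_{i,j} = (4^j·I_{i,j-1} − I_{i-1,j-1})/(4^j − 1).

5.92665

I_{2,1} = (4·5.9241303 − 5.9166124) / 3 = 5.9266363
I_{3,1} = (4·5.9260195 − 5.9241303) / 3 = 5.9266492
I_{3,2} = (16·5.9266492 − 5.9266363) / 15 = 5.9266501
(Column j=1 coincides with Simpson's rule on the same nodes.)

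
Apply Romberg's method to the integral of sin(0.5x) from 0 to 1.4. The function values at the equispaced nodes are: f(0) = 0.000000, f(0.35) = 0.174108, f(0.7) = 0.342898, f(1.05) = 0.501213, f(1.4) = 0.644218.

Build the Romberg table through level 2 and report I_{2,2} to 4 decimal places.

0.4703

I_{0,0} (trapezoid, 1 panel, h=1.4000): 0.450953
I_{1,0} (trapezoid, 2 panels, h=0.7000): 0.465505
I_{2,0} (trapezoid, 4 panels, h=0.3500): 0.469115
I_{1,1} = 0.465505 + (0.465505 − 0.450953)/3 = 0.470356
I_{2,1} = 0.469115 + (0.469115 − 0.465505)/3 = 0.470318
I_{2,2} = 0.470318 + (0.470318 − 0.470356)/15 = 0.470315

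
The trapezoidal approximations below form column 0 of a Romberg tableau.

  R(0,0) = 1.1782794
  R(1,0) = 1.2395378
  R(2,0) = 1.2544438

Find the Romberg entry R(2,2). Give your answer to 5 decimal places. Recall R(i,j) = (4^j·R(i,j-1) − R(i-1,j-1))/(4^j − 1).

Richardson extrapolation on the trapezoidal column (denominator 4−1=3):
R(1,1) = 1.2395378 + (1.2395378 − 1.1782794)/3 = 1.2599573
R(2,1) = (4·1.2544438 − 1.2395378) / 3 = 1.2594125
R(2,2) = 1.2594125 + (1.2594125 − 1.2599573)/15 = 1.2593762
(Column j=1 coincides with Simpson's rule on the same nodes.)

1.25938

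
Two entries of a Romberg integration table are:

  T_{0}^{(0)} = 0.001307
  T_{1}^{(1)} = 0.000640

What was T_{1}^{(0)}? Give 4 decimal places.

From T_{1}^{(1)} = (4·T_{1}^{(0)} − T_{0}^{(0)})/3, solve for T_{1}^{(0)}:
4·T_{1}^{(0)} = 3·0.000640 + 0.001307 = 0.003227
T_{1}^{(0)} = 0.000807

0.0008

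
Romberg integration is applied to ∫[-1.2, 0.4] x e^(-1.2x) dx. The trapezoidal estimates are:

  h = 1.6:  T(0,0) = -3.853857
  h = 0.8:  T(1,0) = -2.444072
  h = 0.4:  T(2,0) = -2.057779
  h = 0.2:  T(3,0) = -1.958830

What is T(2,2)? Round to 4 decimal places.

-1.9260

Richardson extrapolation on the trapezoidal column (denominator 4−1=3):
T(1,1) = -2.444072 + (-2.444072 − (-3.853857))/3 = -1.974144
T(2,1) = -2.057779 + (-2.057779 − (-2.444072))/3 = -1.929015
T(2,2) = -1.929015 + (-1.929015 − (-1.974144))/15 = -1.926006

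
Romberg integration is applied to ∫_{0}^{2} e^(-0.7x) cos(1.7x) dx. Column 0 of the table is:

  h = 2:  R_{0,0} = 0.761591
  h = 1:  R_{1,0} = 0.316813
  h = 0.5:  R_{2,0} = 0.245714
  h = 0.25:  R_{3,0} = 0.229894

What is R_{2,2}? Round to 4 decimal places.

R_{1,1} = 0.316813 + (0.316813 − 0.761591)/3 = 0.168554
R_{2,1} = (4·0.245714 − 0.316813) / 3 = 0.222014
R_{2,2} = 0.222014 + (0.222014 − 0.168554)/15 = 0.225578

0.2256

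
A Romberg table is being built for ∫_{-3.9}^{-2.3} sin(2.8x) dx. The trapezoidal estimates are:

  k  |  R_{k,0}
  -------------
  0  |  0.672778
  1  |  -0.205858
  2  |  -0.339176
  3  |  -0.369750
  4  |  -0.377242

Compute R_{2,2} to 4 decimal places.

Richardson extrapolation on the trapezoidal column (denominator 4−1=3):
R_{1,1} = -0.205858 + (-0.205858 − 0.672778)/3 = -0.498737
R_{2,1} = (4·(-0.339176) − (-0.205858)) / 3 = -0.383615
R_{2,2} = -0.383615 + (-0.383615 − (-0.498737))/15 = -0.375940

-0.3759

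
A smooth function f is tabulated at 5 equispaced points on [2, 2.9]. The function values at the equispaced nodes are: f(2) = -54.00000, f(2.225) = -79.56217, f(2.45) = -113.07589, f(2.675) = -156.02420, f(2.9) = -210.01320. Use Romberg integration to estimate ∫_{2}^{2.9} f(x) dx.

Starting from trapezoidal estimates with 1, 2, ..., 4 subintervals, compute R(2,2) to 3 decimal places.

-107.438

R(0,0) (trapezoid, 1 panel, h=0.9000): -118.80594
R(1,0) (trapezoid, 2 panels, h=0.4500): -110.28712
R(2,0) (trapezoid, 4 panels, h=0.2250): -108.15049
R(1,1) = -110.28712 + (-110.28712 − (-118.80594))/3 = -107.44751
R(2,1) = -108.15049 + (-108.15049 − (-110.28712))/3 = -107.43828
R(2,2) = -107.43828 + (-107.43828 − (-107.44751))/15 = -107.43766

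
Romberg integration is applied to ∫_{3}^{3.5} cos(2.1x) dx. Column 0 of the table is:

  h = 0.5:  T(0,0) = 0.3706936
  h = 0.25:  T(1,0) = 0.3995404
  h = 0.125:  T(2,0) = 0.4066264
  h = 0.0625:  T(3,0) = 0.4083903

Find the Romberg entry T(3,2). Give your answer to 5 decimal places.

0.40898

T(2,1) = (4·0.4066264 − 0.3995404) / 3 = 0.4089884
T(3,1) = 0.4083903 + (0.4083903 − 0.4066264)/3 = 0.4089783
T(3,2) = (16·0.4089783 − 0.4089884) / 15 = 0.4089776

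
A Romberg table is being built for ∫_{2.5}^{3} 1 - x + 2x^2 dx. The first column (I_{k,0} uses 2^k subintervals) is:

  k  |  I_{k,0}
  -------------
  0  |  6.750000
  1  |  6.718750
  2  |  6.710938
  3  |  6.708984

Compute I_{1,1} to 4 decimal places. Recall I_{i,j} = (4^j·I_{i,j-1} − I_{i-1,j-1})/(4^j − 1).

I_{1,1} = (4·6.718750 − 6.750000) / 3 = 6.708333
(Column j=1 coincides with Simpson's rule on the same nodes.)

6.7083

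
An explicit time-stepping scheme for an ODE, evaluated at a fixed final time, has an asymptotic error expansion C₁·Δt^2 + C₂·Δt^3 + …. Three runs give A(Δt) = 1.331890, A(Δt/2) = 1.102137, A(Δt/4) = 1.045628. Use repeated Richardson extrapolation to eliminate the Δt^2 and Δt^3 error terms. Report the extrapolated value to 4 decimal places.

First eliminate the Δt^2 term (factor 2^2 = 4):
  B₁ = (4·1.102137 − 1.331890)/3 = 1.025553
  B₂ = (4·1.045628 − 1.102137)/3 = 1.026792
Then eliminate the Δt^3 term (factor 2^3 = 8):
  (8·1.026792 − 1.025553)/7 = 1.026969

1.0270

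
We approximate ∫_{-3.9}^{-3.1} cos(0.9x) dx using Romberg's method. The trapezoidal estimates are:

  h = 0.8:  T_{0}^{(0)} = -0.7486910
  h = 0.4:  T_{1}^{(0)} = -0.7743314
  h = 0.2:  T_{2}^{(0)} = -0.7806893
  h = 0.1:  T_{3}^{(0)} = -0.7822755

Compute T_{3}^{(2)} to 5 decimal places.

-0.78280

Richardson extrapolation on the trapezoidal column (denominator 4−1=3):
T_{2}^{(1)} = (4·(-0.7806893) − (-0.7743314)) / 3 = -0.7828086
T_{3}^{(1)} = -0.7822755 + (-0.7822755 − (-0.7806893))/3 = -0.7828042
T_{3}^{(2)} = -0.7828042 + (-0.7828042 − (-0.7828086))/15 = -0.7828039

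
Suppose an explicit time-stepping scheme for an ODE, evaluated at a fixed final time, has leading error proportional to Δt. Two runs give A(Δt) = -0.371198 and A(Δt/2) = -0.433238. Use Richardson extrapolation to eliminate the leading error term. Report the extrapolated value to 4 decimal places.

Extrapolated value = (2·A(Δt/2) − A(Δt)) / (2 − 1)
= (2·(-0.433238) − (-0.371198)) / 1
= -0.495278 / 1 = -0.495278

-0.4953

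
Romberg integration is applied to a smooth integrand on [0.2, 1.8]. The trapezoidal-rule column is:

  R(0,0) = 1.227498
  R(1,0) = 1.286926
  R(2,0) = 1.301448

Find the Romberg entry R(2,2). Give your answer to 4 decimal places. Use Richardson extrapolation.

Richardson extrapolation on the trapezoidal column (denominator 4−1=3):
R(1,1) = 1.286926 + (1.286926 − 1.227498)/3 = 1.306735
R(2,1) = 1.301448 + (1.301448 − 1.286926)/3 = 1.306289
R(2,2) = 1.306289 + (1.306289 − 1.306735)/15 = 1.306259

1.3063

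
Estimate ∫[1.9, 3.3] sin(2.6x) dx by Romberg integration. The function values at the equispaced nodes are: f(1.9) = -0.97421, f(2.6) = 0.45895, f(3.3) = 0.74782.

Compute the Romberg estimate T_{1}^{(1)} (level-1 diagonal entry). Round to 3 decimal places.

T_{0}^{(0)} (trapezoid, 1 panel, h=1.4000): -0.15847
T_{1}^{(0)} (trapezoid, 2 panels, h=0.7000): 0.24203
T_{1}^{(1)} = 0.24203 + (0.24203 − (-0.15847))/3 = 0.37553

0.376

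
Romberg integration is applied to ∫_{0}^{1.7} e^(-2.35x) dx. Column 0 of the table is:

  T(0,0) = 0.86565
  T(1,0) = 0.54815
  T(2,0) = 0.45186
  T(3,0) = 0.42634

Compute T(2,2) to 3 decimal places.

Richardson extrapolation on the trapezoidal column (denominator 4−1=3):
T(1,1) = (4·0.54815 − 0.86565) / 3 = 0.44232
T(2,1) = 0.45186 + (0.45186 − 0.54815)/3 = 0.41976
T(2,2) = (16·0.41976 − 0.44232) / 15 = 0.41826

0.418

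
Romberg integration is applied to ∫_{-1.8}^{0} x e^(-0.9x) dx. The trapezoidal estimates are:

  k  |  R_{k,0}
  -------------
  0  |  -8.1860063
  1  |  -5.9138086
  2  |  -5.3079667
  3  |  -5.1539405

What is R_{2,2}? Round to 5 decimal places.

R_{1,1} = (4·(-5.9138086) − (-8.1860063)) / 3 = -5.1564094
R_{2,1} = -5.3079667 + (-5.3079667 − (-5.9138086))/3 = -5.1060194
R_{2,2} = (16·(-5.1060194) − (-5.1564094)) / 15 = -5.1026601

-5.10266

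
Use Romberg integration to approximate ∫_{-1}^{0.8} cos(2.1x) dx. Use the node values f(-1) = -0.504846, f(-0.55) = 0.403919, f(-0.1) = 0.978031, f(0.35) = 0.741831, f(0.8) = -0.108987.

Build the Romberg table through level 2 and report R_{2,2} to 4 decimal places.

0.8821

R_{0,0} (trapezoid, 1 panel, h=1.8000): -0.552450
R_{1,0} (trapezoid, 2 panels, h=0.9000): 0.604003
R_{2,0} (trapezoid, 4 panels, h=0.4500): 0.817589
R_{1,1} = 0.604003 + (0.604003 − (-0.552450))/3 = 0.989487
R_{2,1} = 0.817589 + (0.817589 − 0.604003)/3 = 0.888784
R_{2,2} = 0.888784 + (0.888784 − 0.989487)/15 = 0.882070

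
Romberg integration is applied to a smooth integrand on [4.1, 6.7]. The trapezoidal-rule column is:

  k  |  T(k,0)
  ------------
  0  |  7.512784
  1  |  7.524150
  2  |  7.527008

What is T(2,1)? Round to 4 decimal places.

7.5280

Richardson extrapolation on the trapezoidal column (denominator 4−1=3):
T(2,1) = 7.527008 + (7.527008 − 7.524150)/3 = 7.527961
(Column j=1 coincides with Simpson's rule on the same nodes.)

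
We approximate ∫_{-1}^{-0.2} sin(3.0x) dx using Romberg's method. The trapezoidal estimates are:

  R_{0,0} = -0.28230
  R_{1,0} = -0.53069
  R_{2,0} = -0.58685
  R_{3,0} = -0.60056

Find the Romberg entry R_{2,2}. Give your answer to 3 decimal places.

-0.605

Richardson extrapolation on the trapezoidal column (denominator 4−1=3):
R_{1,1} = -0.53069 + (-0.53069 − (-0.28230))/3 = -0.61349
R_{2,1} = (4·(-0.58685) − (-0.53069)) / 3 = -0.60557
R_{2,2} = (16·(-0.60557) − (-0.61349)) / 15 = -0.60504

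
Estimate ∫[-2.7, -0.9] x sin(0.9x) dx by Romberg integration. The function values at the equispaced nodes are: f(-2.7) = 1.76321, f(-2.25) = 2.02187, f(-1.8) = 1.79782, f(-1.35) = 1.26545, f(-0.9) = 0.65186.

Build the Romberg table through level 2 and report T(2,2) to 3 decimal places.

T(0,0) (trapezoid, 1 panel, h=1.8000): 2.17356
T(1,0) (trapezoid, 2 panels, h=0.9000): 2.70482
T(2,0) (trapezoid, 4 panels, h=0.4500): 2.83170
T(1,1) = 2.70482 + (2.70482 − 2.17356)/3 = 2.88191
T(2,1) = 2.83170 + (2.83170 − 2.70482)/3 = 2.87399
T(2,2) = 2.87399 + (2.87399 − 2.88191)/15 = 2.87346

2.873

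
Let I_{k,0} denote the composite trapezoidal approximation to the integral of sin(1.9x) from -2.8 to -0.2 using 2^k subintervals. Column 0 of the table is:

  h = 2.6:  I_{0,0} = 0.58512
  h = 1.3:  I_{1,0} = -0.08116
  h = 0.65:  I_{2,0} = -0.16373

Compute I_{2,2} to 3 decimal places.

-0.184

I_{1,1} = (4·(-0.08116) − 0.58512) / 3 = -0.30325
I_{2,1} = (4·(-0.16373) − (-0.08116)) / 3 = -0.19125
I_{2,2} = -0.19125 + (-0.19125 − (-0.30325))/15 = -0.18378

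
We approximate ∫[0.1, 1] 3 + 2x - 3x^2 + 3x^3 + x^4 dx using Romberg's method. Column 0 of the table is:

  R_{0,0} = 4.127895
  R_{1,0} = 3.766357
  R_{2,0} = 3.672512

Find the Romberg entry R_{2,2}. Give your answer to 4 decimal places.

Richardson extrapolation on the trapezoidal column (denominator 4−1=3):
R_{1,1} = 3.766357 + (3.766357 − 4.127895)/3 = 3.645844
R_{2,1} = 3.672512 + (3.672512 − 3.766357)/3 = 3.641230
R_{2,2} = (16·3.641230 − 3.645844) / 15 = 3.640922
(Column j=1 coincides with Simpson's rule on the same nodes.)

3.6409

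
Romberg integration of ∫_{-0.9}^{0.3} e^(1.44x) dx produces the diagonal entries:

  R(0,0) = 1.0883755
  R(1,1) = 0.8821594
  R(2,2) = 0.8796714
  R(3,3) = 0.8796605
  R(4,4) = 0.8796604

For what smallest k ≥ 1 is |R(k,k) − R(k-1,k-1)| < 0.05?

k = 2

|R(1,1) − R(0,0)| = 0.2062161 ≥ 0.05
|R(2,2) − R(1,1)| = 0.0024880 < 0.05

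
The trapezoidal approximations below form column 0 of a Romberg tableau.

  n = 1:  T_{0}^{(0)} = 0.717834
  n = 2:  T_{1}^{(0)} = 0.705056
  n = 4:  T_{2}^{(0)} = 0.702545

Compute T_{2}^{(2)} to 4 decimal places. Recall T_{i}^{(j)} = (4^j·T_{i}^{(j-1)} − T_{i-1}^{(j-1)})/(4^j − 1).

0.7018

T_{1}^{(1)} = 0.705056 + (0.705056 − 0.717834)/3 = 0.700797
T_{2}^{(1)} = (4·0.702545 − 0.705056) / 3 = 0.701708
T_{2}^{(2)} = 0.701708 + (0.701708 − 0.700797)/15 = 0.701769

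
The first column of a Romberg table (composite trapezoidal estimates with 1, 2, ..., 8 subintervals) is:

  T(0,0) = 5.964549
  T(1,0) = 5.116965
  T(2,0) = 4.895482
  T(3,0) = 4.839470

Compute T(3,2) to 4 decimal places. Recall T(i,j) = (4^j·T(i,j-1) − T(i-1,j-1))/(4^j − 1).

T(2,1) = (4·4.895482 − 5.116965) / 3 = 4.821654
T(3,1) = 4.839470 + (4.839470 − 4.895482)/3 = 4.820799
T(3,2) = (16·4.820799 − 4.821654) / 15 = 4.820742

4.8207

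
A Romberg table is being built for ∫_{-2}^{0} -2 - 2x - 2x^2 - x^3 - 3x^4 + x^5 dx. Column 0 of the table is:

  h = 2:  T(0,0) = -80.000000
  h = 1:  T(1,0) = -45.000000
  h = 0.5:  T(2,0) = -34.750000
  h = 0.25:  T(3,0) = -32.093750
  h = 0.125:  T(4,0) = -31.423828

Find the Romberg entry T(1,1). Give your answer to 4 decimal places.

T(1,1) = -45.000000 + (-45.000000 − (-80.000000))/3 = -33.333333

-33.3333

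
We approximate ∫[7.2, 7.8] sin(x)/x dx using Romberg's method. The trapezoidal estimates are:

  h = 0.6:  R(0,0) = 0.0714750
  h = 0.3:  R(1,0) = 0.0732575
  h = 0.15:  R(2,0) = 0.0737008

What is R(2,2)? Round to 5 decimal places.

0.07385

R(1,1) = (4·0.0732575 − 0.0714750) / 3 = 0.0738517
R(2,1) = (4·0.0737008 − 0.0732575) / 3 = 0.0738486
R(2,2) = (16·0.0738486 − 0.0738517) / 15 = 0.0738484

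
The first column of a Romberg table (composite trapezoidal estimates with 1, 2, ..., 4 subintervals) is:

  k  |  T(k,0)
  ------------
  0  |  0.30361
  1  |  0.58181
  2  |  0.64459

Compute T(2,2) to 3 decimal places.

Richardson extrapolation on the trapezoidal column (denominator 4−1=3):
T(1,1) = (4·0.58181 − 0.30361) / 3 = 0.67454
T(2,1) = 0.64459 + (0.64459 − 0.58181)/3 = 0.66552
T(2,2) = (16·0.66552 − 0.67454) / 15 = 0.66492

0.665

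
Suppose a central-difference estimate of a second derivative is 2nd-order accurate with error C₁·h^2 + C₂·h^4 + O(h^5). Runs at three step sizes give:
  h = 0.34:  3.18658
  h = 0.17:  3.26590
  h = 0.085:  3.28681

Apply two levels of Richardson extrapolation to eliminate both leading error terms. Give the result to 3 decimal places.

3.294

First eliminate the h^2 term (factor 2^2 = 4):
  B₁ = (4·3.26590 − 3.18658)/3 = 3.29234
  B₂ = (4·3.28681 − 3.26590)/3 = 3.29378
Then eliminate the h^4 term (factor 2^4 = 16):
  (16·3.29378 − 3.29234)/15 = 3.29388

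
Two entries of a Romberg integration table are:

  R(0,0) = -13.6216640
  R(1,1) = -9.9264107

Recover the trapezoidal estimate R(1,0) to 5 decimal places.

-10.85022

From R(1,1) = (4·R(1,0) − R(0,0))/3, solve for R(1,0):
4·R(1,0) = 3·(-9.9264107) + (-13.6216640) = -43.4008961
R(1,0) = -10.8502240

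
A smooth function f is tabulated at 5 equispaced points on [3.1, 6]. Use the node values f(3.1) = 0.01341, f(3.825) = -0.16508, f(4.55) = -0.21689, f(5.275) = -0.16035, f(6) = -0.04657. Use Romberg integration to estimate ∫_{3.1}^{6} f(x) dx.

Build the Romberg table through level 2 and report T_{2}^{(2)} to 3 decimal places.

-0.427

T_{0}^{(0)} (trapezoid, 1 panel, h=2.9000): -0.04808
T_{1}^{(0)} (trapezoid, 2 panels, h=1.4500): -0.33853
T_{2}^{(0)} (trapezoid, 4 panels, h=0.7250): -0.40520
T_{1}^{(1)} = -0.33853 + (-0.33853 − (-0.04808))/3 = -0.43535
T_{2}^{(1)} = -0.40520 + (-0.40520 − (-0.33853))/3 = -0.42742
T_{2}^{(2)} = -0.42742 + (-0.42742 − (-0.43535))/15 = -0.42689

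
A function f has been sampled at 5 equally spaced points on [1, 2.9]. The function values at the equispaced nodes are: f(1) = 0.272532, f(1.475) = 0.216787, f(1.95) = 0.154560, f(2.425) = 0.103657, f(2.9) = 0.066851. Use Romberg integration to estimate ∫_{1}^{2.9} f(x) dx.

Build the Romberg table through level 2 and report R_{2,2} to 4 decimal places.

0.3058

R_{0,0} (trapezoid, 1 panel, h=1.9000): 0.322414
R_{1,0} (trapezoid, 2 panels, h=0.9500): 0.308039
R_{2,0} (trapezoid, 4 panels, h=0.4750): 0.306230
R_{1,1} = 0.308039 + (0.308039 − 0.322414)/3 = 0.303247
R_{2,1} = 0.306230 + (0.306230 − 0.308039)/3 = 0.305627
R_{2,2} = 0.305627 + (0.305627 − 0.303247)/15 = 0.305786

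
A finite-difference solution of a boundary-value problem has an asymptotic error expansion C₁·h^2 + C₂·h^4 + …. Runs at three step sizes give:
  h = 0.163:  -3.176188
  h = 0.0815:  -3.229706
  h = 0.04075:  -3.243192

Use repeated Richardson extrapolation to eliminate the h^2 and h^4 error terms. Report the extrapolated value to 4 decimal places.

First eliminate the h^2 term (factor 2^2 = 4):
  B₁ = (4·(-3.229706) − (-3.176188))/3 = -3.247545
  B₂ = (4·(-3.243192) − (-3.229706))/3 = -3.247687
Then eliminate the h^4 term (factor 2^4 = 16):
  (16·(-3.247687) − (-3.247545))/15 = -3.247696

-3.2477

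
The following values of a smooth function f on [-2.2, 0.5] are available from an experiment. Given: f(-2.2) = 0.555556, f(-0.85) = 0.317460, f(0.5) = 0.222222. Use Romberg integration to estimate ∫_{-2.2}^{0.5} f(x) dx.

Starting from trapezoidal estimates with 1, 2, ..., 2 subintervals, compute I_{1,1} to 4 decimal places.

0.9214

I_{0,0} (trapezoid, 1 panel, h=2.7000): 1.050000
I_{1,0} (trapezoid, 2 panels, h=1.3500): 0.953571
I_{1,1} = 0.953571 + (0.953571 − 1.050000)/3 = 0.921428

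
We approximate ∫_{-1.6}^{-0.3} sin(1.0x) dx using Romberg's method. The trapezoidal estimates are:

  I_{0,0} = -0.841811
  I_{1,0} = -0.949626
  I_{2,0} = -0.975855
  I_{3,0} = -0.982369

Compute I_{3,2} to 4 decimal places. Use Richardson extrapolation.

-0.9845

Richardson extrapolation on the trapezoidal column (denominator 4−1=3):
I_{2,1} = -0.975855 + (-0.975855 − (-0.949626))/3 = -0.984598
I_{3,1} = (4·(-0.982369) − (-0.975855)) / 3 = -0.984540
I_{3,2} = (16·(-0.984540) − (-0.984598)) / 15 = -0.984536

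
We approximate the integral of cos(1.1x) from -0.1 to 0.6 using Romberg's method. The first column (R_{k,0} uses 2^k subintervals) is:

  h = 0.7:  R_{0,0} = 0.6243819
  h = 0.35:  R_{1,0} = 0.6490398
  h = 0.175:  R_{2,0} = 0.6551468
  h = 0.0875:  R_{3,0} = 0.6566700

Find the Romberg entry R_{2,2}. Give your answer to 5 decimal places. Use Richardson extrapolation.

Richardson extrapolation on the trapezoidal column (denominator 4−1=3):
R_{1,1} = (4·0.6490398 − 0.6243819) / 3 = 0.6572591
R_{2,1} = (4·0.6551468 − 0.6490398) / 3 = 0.6571825
R_{2,2} = 0.6571825 + (0.6571825 − 0.6572591)/15 = 0.6571774

0.65718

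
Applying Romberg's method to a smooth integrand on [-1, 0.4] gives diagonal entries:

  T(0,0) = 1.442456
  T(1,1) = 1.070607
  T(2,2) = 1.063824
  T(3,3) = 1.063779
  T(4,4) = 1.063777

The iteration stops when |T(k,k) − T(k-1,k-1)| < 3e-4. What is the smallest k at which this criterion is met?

|T(1,1) − T(0,0)| = 0.371849 ≥ 3e-4
|T(2,2) − T(1,1)| = 0.006783 ≥ 3e-4
|T(3,3) − T(2,2)| = 0.000045 < 3e-4

k = 3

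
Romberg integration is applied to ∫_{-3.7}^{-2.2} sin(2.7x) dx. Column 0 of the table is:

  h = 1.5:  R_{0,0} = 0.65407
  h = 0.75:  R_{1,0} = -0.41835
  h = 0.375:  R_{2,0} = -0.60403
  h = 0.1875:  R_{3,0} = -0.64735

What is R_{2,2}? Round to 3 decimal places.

Richardson extrapolation on the trapezoidal column (denominator 4−1=3):
R_{1,1} = -0.41835 + (-0.41835 − 0.65407)/3 = -0.77582
R_{2,1} = -0.60403 + (-0.60403 − (-0.41835))/3 = -0.66592
R_{2,2} = (16·(-0.66592) − (-0.77582)) / 15 = -0.65859

-0.659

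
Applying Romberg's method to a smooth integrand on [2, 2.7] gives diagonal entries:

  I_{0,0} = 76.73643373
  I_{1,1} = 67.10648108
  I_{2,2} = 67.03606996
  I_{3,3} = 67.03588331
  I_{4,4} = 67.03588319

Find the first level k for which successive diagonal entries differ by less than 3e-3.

k = 3

|I_{1,1} − I_{0,0}| = 9.62995265 ≥ 3e-3
|I_{2,2} − I_{1,1}| = 0.07041112 ≥ 3e-3
|I_{3,3} − I_{2,2}| = 0.00018665 < 3e-3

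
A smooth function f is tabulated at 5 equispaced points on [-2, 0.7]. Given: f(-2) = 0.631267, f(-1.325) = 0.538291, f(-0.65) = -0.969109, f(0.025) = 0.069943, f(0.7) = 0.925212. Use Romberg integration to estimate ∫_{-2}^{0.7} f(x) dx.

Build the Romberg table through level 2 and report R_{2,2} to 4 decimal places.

0.5619

R_{0,0} (trapezoid, 1 panel, h=2.7000): 2.101247
R_{1,0} (trapezoid, 2 panels, h=1.3500): -0.257674
R_{2,0} (trapezoid, 4 panels, h=0.6750): 0.281721
R_{1,1} = -0.257674 + (-0.257674 − 2.101247)/3 = -1.043981
R_{2,1} = 0.281721 + (0.281721 − (-0.257674))/3 = 0.461519
R_{2,2} = 0.461519 + (0.461519 − (-1.043981))/15 = 0.561886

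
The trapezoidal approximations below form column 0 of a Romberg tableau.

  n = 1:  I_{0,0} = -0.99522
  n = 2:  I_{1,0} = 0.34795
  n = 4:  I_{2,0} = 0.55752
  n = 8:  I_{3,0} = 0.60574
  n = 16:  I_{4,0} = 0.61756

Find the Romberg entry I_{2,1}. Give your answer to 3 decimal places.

0.627

Richardson extrapolation on the trapezoidal column (denominator 4−1=3):
I_{2,1} = (4·0.55752 − 0.34795) / 3 = 0.62738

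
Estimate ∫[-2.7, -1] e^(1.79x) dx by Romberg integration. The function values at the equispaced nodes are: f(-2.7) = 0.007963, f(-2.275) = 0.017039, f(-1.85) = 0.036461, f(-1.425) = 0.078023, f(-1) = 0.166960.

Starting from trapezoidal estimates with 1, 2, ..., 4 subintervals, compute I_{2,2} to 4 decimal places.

0.0889

I_{0,0} (trapezoid, 1 panel, h=1.7000): 0.148685
I_{1,0} (trapezoid, 2 panels, h=0.8500): 0.105334
I_{2,0} (trapezoid, 4 panels, h=0.4250): 0.093068
I_{1,1} = 0.105334 + (0.105334 − 0.148685)/3 = 0.090884
I_{2,1} = 0.093068 + (0.093068 − 0.105334)/3 = 0.088979
I_{2,2} = 0.088979 + (0.088979 − 0.090884)/15 = 0.088852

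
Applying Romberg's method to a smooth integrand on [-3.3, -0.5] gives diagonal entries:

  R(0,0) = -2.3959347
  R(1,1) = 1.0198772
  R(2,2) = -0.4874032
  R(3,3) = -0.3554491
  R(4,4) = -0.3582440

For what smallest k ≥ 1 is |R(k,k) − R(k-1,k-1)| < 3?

|R(1,1) − R(0,0)| = 3.4158119 ≥ 3
|R(2,2) − R(1,1)| = 1.5072804 < 3

k = 2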